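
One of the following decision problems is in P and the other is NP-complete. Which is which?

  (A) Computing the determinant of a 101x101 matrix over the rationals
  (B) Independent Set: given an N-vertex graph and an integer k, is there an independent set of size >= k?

(A) is P: Gaussian elimination runs in O(n^3).
(B) is NP-complete: complement of Clique (with k part of the input).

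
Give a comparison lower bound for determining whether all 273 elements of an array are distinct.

In the algebraic decision-tree model, the YES region for element distinctness on 273 elements has 273! connected components (one per ordering). Ben-Or's theorem then gives a lower bound of Omega(log(n!)) = Omega(n log n).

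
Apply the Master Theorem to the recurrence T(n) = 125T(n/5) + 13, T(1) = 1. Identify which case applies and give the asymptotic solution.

a=125, b=5, f(n)=13.
log_5(125) = 3 > 0.
Since f(n) = O(n^0) is polynomially smaller than n^3, Case 1 applies.
T(n) = Theta(n^3).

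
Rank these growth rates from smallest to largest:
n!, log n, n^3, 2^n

Ordered by growth rate: log n < n^3 < 2^n < n!.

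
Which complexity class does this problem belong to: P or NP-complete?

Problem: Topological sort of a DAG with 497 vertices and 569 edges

This problem is in P: DFS-based topological sort runs in O(V+E).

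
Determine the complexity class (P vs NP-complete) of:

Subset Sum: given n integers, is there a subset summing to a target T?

This problem is NP-complete: one of Karp's 21 NP-complete problems.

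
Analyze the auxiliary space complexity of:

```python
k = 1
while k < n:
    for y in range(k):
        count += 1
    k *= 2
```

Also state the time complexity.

Space complexity: O(1).
Only a constant amount of auxiliary storage is used; nothing grows with n.
Time complexity: O(n).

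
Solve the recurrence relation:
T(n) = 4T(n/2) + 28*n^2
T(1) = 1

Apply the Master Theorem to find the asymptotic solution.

a=4, b=2, f(n)=28*n^2. log_2(4) = 2. Case 2: T(n) = O(n^2 log n).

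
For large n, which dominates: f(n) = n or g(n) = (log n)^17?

f(n) = n grows faster: any positive polynomial dominates any polylog.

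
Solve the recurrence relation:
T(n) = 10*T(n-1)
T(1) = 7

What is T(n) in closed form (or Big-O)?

Each step multiplies by 10. T(n) = T(1)*10^(n-1) = 7*10^(n-1).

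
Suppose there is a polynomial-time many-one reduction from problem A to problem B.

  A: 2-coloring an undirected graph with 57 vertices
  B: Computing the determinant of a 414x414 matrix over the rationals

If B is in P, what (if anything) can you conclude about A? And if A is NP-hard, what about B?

A poly-time reduction A <=_p B means any A-instance can be transformed to a B-instance in poly time.
If B is in P: compose the reduction with B's poly-time algorithm to solve A in poly time, so A is in P.
If A is NP-hard: every NP problem reduces to A, which reduces to B; composing reductions, every NP problem reduces to B, so B is NP-hard.
(Here in fact A is P and B is P.)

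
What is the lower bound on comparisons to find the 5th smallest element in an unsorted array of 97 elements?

Finding the 5th smallest of 97 elements requires Omega(n) comparisons. Every element must participate in at least one comparison; otherwise it could be the 5th smallest.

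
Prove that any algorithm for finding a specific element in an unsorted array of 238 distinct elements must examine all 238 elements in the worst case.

Adversary argument: if the algorithm examines fewer than 238 elements, the adversary places the target in an unexamined position. The algorithm cannot distinguish 'not present' from 'in unexamined position'.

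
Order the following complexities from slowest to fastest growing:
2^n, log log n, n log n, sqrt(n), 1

Ordered by growth rate: 1 < log log n < sqrt(n) < n log n < 2^n.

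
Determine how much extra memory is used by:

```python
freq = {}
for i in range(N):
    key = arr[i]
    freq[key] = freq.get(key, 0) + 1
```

Space complexity: O(n).
Auxiliary storage grows linearly with the input size n in the worst case.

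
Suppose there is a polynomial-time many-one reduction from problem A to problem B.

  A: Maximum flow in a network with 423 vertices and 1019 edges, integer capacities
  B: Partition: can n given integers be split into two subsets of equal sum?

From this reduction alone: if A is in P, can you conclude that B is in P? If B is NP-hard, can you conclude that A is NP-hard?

A poly-time reduction A <=_p B transfers tractability DOWN (B easy => A easy) and hardness UP (A hard => B hard), not the reverse.
From A in P, the reduction alone does NOT give B in P: any problem in P trivially reduces to SAT, yet SAT is not known to be in P.
From B NP-hard, the reduction alone does NOT give A NP-hard: again, easy problems reduce to hard ones.
(Here in fact A is P and B is NP-complete.)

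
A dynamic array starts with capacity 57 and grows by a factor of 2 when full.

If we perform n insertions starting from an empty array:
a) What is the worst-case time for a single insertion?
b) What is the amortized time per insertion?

(a) Worst-case single insertion: O(n) -- when the array is full at capacity c, the resize copies all c elements, and c can be Theta(n).
(b) Resizes happen at sizes 57, 114, 228, ... Total copy cost for n insertions: 57 + 114 + ... = O(n) (geometric series with ratio 1/2). Amortized cost per insertion: O(n)/n = O(1).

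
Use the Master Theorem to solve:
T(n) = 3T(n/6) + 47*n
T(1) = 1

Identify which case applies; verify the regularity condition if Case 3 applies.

a=3, b=6, f(n)=47*n.
log_6(3) = 0.6131 < 1.
f(n) = Omega(n^(0.6131+epsilon)) for some epsilon > 0, so Case 3 is the candidate.
Regularity: a*f(n/b) = 3*47*(n/6)^1 = (3/6)*47*n^1 <= c*f(n) with c = 3/6 < 1. Satisfied.
Case 3: T(n) = Theta(n).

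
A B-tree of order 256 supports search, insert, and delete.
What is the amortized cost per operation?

B-tree of order 256 has height O(log_256 n). Each operation traverses the tree height. Splits during insert and merges during delete are O(1) each and occur at most once per level. Total cost per operation: O(log_256 n).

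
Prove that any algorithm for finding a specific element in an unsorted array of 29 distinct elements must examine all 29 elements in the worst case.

Adversary argument: if the algorithm examines fewer than 29 elements, the adversary places the target in an unexamined position. The algorithm cannot distinguish 'not present' from 'in unexamined position'.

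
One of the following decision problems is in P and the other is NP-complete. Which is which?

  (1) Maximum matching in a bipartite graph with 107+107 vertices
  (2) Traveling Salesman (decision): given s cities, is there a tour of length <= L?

(1) is P: Hopcroft-Karp runs in O(E sqrt(V)).
(2) is NP-complete: reduces from Hamiltonian Cycle.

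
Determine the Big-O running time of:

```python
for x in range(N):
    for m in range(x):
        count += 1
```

Time complexity: O(n^2).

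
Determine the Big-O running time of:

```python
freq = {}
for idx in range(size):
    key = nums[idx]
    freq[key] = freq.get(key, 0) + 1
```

Time complexity: O(n).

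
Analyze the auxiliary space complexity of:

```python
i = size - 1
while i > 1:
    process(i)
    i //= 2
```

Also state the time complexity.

Space complexity: O(1).
Only a constant amount of auxiliary storage is used; nothing grows with n.
Time complexity: O(log n).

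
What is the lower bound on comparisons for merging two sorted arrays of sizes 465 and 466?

Adversary argument: with sizes 465 and 466 (differing by at most 1), interleave the two arrays so that every consecutive pair in the output comes from different inputs. Then each of the 930 adjacent output pairs must be directly compared, or the algorithm cannot determine their relative order. So 930 comparisons are necessary; standard merge achieves this.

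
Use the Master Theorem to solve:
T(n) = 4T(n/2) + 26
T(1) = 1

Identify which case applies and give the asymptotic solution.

a=4, b=2, f(n)=26.
log_2(4) = 2 > 0.
Since f(n) = O(n^0) is polynomially smaller than n^2, Case 1 applies.
T(n) = Theta(n^2).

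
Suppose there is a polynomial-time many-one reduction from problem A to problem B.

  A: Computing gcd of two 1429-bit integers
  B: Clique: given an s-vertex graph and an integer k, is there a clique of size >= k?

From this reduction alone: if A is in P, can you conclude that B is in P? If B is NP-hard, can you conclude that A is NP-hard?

A poly-time reduction A <=_p B transfers tractability DOWN (B easy => A easy) and hardness UP (A hard => B hard), not the reverse.
From A in P, the reduction alone does NOT give B in P: any problem in P trivially reduces to SAT, yet SAT is not known to be in P.
From B NP-hard, the reduction alone does NOT give A NP-hard: again, easy problems reduce to hard ones.
(Here in fact A is P and B is NP-complete.)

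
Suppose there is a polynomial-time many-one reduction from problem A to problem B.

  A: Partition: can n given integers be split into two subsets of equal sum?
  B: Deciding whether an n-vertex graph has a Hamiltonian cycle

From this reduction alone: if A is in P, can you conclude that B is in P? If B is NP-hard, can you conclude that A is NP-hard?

A poly-time reduction A <=_p B transfers tractability DOWN (B easy => A easy) and hardness UP (A hard => B hard), not the reverse.
From A in P, the reduction alone does NOT give B in P: any problem in P trivially reduces to SAT, yet SAT is not known to be in P.
From B NP-hard, the reduction alone does NOT give A NP-hard: again, easy problems reduce to hard ones.
(Here in fact A is NP-complete and B is NP-complete.)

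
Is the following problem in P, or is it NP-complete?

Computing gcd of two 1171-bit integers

This problem is in P: the Euclidean algorithm runs in polynomial time in the bit-length.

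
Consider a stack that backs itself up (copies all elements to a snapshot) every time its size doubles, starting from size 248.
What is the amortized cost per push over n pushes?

Backups occur at sizes 248, 496, 992, ..., copying 248 + 496 + 992 + ... <= 2n elements total (geometric series). Spread over n pushes, the amortized backup cost is O(1) per push.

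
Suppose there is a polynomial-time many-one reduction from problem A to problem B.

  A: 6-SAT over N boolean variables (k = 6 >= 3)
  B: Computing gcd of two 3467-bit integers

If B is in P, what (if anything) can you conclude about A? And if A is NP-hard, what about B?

A poly-time reduction A <=_p B means any A-instance can be transformed to a B-instance in poly time.
If B is in P: compose the reduction with B's poly-time algorithm to solve A in poly time, so A is in P.
If A is NP-hard: every NP problem reduces to A, which reduces to B; composing reductions, every NP problem reduces to B, so B is NP-hard.
(Here in fact A is NP-complete and B is in P, so no such reduction is known -- its existence would imply P = NP; the analysis concerns only what the assumed reduction would or would not let you conclude.)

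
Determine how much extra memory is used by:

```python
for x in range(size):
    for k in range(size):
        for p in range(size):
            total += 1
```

Space complexity: O(1).
Only a constant amount of auxiliary storage is used; nothing grows with n.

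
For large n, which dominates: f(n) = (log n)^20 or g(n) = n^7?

g(n) = n^7 grows faster: any positive polynomial dominates any polylog.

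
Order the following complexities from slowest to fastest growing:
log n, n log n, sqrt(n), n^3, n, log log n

Ordered by growth rate: log log n < log n < sqrt(n) < n < n log n < n^3.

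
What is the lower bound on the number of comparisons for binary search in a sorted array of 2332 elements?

With 2332 possible positions, we need at least ceil(log_2(2332)) = 12 comparisons. Each comparison splits the remaining candidates by at most half.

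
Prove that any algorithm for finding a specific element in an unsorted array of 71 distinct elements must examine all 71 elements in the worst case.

Adversary argument: if the algorithm examines fewer than 71 elements, the adversary places the target in an unexamined position. The algorithm cannot distinguish 'not present' from 'in unexamined position'.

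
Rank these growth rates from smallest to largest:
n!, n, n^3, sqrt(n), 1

Ordered by growth rate: 1 < sqrt(n) < n < n^3 < n!.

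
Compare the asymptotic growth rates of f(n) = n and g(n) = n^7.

g(n) = n^7 grows faster: n^7/n = n^6 -> infinity.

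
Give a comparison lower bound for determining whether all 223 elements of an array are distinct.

In the algebraic decision-tree model, the YES region for element distinctness on 223 elements has 223! connected components (one per ordering). Ben-Or's theorem then gives a lower bound of Omega(log(n!)) = Omega(n log n).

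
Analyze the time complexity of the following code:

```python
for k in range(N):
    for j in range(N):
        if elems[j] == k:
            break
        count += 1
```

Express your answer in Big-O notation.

Time complexity: O(n^2).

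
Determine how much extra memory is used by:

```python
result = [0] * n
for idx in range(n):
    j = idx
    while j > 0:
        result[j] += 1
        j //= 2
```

Space complexity: O(n).
Auxiliary storage grows linearly with the input size n in the worst case.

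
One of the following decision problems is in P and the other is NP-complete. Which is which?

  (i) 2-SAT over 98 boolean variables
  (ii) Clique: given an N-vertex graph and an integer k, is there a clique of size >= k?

(i) is P: 2-SAT is solvable in linear time via implication-graph SCCs.
(ii) is NP-complete: complement of Independent Set / Vertex Cover (with k part of the input).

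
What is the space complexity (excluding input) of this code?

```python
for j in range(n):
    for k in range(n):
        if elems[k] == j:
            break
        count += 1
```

Space complexity: O(1).
Only a constant amount of auxiliary storage is used; nothing grows with n.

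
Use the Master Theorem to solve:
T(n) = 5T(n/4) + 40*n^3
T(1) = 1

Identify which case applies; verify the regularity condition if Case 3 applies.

a=5, b=4, f(n)=40*n^3.
log_4(5) = 1.161 < 3.
f(n) = Omega(n^(1.161+epsilon)) for some epsilon > 0, so Case 3 is the candidate.
Regularity: a*f(n/b) = 5*40*(n/4)^3 = (5/64)*40*n^3 <= c*f(n) with c = 5/64 < 1. Satisfied.
Case 3: T(n) = Theta(n^3).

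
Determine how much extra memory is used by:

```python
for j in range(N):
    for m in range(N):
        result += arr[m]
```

Space complexity: O(1).
Only a constant amount of auxiliary storage is used; nothing grows with n.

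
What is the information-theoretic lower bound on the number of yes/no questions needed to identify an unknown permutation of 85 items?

There are 85! = 281710411438055027694947944226061159480056634330574206405101912752560026159795933451040286452340924018275123200000000000000000000 permutations. Each yes/no question gives at most 1 bit, so at least ceil(log_2(281710411438055027694947944226061159480056634330574206405101912752560026159795933451040286452340924018275123200000000000000000000)) = 427 questions are needed.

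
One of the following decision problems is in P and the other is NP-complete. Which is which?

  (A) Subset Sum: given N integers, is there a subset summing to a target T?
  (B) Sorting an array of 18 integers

(A) is NP-complete: one of Karp's 21 NP-complete problems.
(B) is P: merge sort runs in O(n log n).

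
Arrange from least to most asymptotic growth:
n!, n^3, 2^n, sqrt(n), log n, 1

Ordered by growth rate: 1 < log n < sqrt(n) < n^3 < 2^n < n!.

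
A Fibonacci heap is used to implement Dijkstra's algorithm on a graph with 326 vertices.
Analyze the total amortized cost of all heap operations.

Dijkstra performs 326 insert, 326 extract-min, and at most E decrease-key operations. With Fibonacci heap: insert O(1) amortized, extract-min O(log n) amortized, decrease-key O(1) amortized. Total with n = 326: O(n * 1 + n * log n + E * 1) = O(n log n + E).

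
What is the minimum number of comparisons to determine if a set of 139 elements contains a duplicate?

Determining if 139 elements are all distinct requires Omega(n log n) comparisons in the comparison model. This follows from the element distinctness lower bound.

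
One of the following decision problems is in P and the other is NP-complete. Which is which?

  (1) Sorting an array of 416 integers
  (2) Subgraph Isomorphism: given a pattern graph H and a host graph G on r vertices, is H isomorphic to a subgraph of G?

(1) is P: merge sort runs in O(n log n).
(2) is NP-complete: generalizes Clique and Hamiltonian Path (pattern size is part of the input).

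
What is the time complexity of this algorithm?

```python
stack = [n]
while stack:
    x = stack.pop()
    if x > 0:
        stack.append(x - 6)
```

Time complexity: O(n).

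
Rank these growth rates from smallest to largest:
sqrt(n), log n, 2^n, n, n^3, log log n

Ordered by growth rate: log log n < log n < sqrt(n) < n < n^3 < 2^n.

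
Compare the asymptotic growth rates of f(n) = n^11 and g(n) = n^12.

g(n) = n^12 grows faster: n^12/n^11 = n^1 -> infinity.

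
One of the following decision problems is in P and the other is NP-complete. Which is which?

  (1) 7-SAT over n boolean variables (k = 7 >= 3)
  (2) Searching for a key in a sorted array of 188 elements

(1) is NP-complete: 3-SAT is NP-complete (Cook-Levin); k-SAT for k>=3 reduces from 3-SAT.
(2) is P: binary search runs in O(log n).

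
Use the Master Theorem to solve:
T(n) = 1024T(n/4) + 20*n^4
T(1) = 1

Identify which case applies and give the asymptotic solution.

a=1024, b=4, f(n)=20*n^4.
log_4(1024) = 5 > 4.
Since f(n) = O(n^4) is polynomially smaller than n^5, Case 1 applies.
T(n) = Theta(n^5).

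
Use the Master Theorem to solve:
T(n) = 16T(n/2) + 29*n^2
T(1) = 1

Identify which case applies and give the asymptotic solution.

a=16, b=2, f(n)=29*n^2.
log_2(16) = 4 > 2.
Since f(n) = O(n^2) is polynomially smaller than n^4, Case 1 applies.
T(n) = Theta(n^4).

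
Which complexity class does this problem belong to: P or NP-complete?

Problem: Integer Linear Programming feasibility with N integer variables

This problem is NP-complete: ILP feasibility is NP-complete (LP relaxation is in P).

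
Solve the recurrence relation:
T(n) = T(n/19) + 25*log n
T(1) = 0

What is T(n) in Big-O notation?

Each of the log_19(n) levels adds O(log n). T(n) = O(log^2 n).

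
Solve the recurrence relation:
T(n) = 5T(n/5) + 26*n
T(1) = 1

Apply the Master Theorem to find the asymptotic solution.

a=5, b=5, f(n)=26*n. log_5(5) = 1. Case 2: T(n) = O(n log n).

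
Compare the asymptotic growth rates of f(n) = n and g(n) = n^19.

g(n) = n^19 grows faster: n^19/n = n^18 -> infinity.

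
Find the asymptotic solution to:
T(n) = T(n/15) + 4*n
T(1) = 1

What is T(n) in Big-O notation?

Geometric series: 4*n*(1 + 1/15 + 1/15^2 + ...) = O(n). T(n) = O(n).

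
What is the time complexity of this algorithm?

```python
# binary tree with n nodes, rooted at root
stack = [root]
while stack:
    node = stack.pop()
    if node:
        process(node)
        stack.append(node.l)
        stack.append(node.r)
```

Time complexity: O(n).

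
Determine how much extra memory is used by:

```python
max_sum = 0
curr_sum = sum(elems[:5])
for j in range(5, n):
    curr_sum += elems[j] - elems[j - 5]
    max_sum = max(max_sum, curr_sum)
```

Space complexity: O(1).
Only a constant amount of auxiliary storage is used; nothing grows with n.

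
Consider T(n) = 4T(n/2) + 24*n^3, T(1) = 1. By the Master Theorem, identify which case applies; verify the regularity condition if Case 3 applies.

a=4, b=2, f(n)=24*n^3.
log_2(4) = 2 < 3.
f(n) = Omega(n^(2+epsilon)) for some epsilon > 0, so Case 3 is the candidate.
Regularity: a*f(n/b) = 4*24*(n/2)^3 = (4/8)*24*n^3 <= c*f(n) with c = 4/8 < 1. Satisfied.
Case 3: T(n) = Theta(n^3).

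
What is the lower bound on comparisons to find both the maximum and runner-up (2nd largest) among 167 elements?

Lower bound: finding the max needs 167-1 comparisons. By an adversary weight-doubling argument, the maximum element must personally win at least ceil(log_2(167)) = 8 comparisons in any correct algorithm. The 2nd largest is among those 8 direct losers, and distinguishing it requires 8-1 more comparisons. Total >= 167-1 + 8-1 = 173. A balanced tournament achieves this bound exactly.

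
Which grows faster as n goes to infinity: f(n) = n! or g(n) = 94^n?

f(n) = n! grows faster: n!/94^n -> infinity by Stirling.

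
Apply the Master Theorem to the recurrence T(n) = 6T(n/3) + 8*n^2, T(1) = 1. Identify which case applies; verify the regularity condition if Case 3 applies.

a=6, b=3, f(n)=8*n^2.
log_3(6) = 1.631 < 2.
f(n) = Omega(n^(1.631+epsilon)) for some epsilon > 0, so Case 3 is the candidate.
Regularity: a*f(n/b) = 6*8*(n/3)^2 = (6/9)*8*n^2 <= c*f(n) with c = 6/9 < 1. Satisfied.
Case 3: T(n) = Theta(n^2).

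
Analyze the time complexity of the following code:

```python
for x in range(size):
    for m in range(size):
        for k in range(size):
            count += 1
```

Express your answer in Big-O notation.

Time complexity: O(n^3).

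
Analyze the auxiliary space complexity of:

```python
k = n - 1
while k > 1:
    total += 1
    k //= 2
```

Space complexity: O(1).
Only a constant amount of auxiliary storage is used; nothing grows with n.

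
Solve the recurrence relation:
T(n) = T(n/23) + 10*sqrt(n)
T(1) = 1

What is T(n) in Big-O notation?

Each level contributes sqrt(n/23^k). Geometric series with ratio 1/sqrt(23) < 1 sums to O(sqrt(n)).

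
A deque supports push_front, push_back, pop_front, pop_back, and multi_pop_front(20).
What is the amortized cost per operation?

Assign 2 credits to each push operation. A pop uses 1 saved credit. multi_pop_front(20) uses up to 20 saved credits from previous pushes. Credits never go negative. Amortized cost is O(1).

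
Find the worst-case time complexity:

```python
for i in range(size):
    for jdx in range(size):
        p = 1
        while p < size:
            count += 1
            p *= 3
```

Time complexity: O(n^2 log n).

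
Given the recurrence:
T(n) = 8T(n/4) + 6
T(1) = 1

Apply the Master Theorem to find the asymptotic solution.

a=8, b=4, f(n)=6. log_4(8) = 1.5. Case 1 of Master Theorem: T(n) = O(n^1.5).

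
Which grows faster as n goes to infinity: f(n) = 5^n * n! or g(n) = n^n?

f(n) = 5^n * n! grows faster: by Stirling n! ~ sqrt(2 pi n)(n/e)^n, so 5^n n! / n^n ~ (5/e)^n sqrt(2 pi n) -> infinity since 5/e > 1.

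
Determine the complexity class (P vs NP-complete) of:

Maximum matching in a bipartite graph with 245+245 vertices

This problem is in P: Hopcroft-Karp runs in O(E sqrt(V)).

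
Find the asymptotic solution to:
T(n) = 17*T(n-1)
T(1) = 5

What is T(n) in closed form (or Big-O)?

Each step multiplies by 17. T(n) = T(1)*17^(n-1) = 5*17^(n-1).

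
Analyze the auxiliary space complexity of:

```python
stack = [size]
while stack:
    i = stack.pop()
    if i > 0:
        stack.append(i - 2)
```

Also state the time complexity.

Space complexity: O(1).
Only a constant amount of auxiliary storage is used; nothing grows with n.
Time complexity: O(n).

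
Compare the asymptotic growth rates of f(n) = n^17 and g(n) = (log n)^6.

f(n) = n^17 grows faster: any positive polynomial dominates any polylog.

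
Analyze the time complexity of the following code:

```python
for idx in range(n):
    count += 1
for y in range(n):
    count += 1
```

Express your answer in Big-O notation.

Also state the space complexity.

Time complexity: O(n).
Space complexity: O(1).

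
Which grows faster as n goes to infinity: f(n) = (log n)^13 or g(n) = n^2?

g(n) = n^2 grows faster: any positive polynomial dominates any polylog.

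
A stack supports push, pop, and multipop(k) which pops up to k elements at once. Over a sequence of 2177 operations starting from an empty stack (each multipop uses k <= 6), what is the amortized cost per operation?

Each element is pushed exactly once and popped at most once (whether by pop or as part of a multipop). So the total number of individual pops over the whole sequence is at most the number of pushes, which is at most 2177. Total work <= 2 * 2177, hence O(1) amortized per operation.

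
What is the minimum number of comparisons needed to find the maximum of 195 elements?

Finding the maximum requires 194 comparisons. Each comparison eliminates exactly one candidate. With 195 candidates, we need 194 eliminations.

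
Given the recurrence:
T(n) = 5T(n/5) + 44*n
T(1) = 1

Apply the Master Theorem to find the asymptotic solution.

a=5, b=5, f(n)=44*n. log_5(5) = 1. Case 2: T(n) = O(n log n).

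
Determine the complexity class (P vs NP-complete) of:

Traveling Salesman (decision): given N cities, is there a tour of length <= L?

This problem is NP-complete: reduces from Hamiltonian Cycle.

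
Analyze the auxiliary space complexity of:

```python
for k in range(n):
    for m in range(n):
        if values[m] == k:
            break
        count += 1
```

Space complexity: O(1).
Only a constant amount of auxiliary storage is used; nothing grows with n.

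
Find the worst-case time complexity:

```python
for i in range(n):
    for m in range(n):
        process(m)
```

Time complexity: O(n^2).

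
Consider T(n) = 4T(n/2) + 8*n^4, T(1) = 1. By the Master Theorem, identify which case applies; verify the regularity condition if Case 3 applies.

a=4, b=2, f(n)=8*n^4.
log_2(4) = 2 < 4.
f(n) = Omega(n^(2+epsilon)) for some epsilon > 0, so Case 3 is the candidate.
Regularity: a*f(n/b) = 4*8*(n/2)^4 = (4/16)*8*n^4 <= c*f(n) with c = 4/16 < 1. Satisfied.
Case 3: T(n) = Theta(n^4).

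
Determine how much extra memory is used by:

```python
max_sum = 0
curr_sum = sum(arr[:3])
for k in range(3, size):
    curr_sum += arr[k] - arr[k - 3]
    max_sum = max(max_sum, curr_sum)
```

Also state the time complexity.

Space complexity: O(1).
Only a constant amount of auxiliary storage is used; nothing grows with n.
Time complexity: O(n).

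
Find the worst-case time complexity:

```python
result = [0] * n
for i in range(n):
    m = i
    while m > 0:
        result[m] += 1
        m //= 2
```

Time complexity: O(n log n).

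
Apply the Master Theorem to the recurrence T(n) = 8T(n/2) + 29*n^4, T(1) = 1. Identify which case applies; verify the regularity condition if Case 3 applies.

a=8, b=2, f(n)=29*n^4.
log_2(8) = 3 < 4.
f(n) = Omega(n^(3+epsilon)) for some epsilon > 0, so Case 3 is the candidate.
Regularity: a*f(n/b) = 8*29*(n/2)^4 = (8/16)*29*n^4 <= c*f(n) with c = 8/16 < 1. Satisfied.
Case 3: T(n) = Theta(n^4).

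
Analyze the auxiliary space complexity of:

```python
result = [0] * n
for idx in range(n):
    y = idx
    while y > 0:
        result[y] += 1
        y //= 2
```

Space complexity: O(n).
Auxiliary storage grows linearly with the input size n in the worst case.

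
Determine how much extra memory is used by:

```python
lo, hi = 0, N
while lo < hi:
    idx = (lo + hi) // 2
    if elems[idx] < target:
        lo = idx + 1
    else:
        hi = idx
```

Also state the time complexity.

Space complexity: O(1).
Only a constant amount of auxiliary storage is used; nothing grows with n.
Time complexity: O(log n).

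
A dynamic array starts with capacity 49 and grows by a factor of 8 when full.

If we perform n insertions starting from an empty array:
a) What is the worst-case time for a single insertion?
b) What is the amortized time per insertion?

(a) Worst-case single insertion: O(n) -- when the array is full at capacity c, the resize copies all c elements, and c can be Theta(n).
(b) Resizes happen at sizes 49, 392, 3136, ... Total copy cost for n insertions: 49 + 392 + ... = O(n) (geometric series with ratio 1/8). Amortized cost per insertion: O(n)/n = O(1).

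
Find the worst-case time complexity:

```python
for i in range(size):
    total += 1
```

Time complexity: O(n).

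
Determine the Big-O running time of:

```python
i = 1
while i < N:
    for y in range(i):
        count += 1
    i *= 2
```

Time complexity: O(n).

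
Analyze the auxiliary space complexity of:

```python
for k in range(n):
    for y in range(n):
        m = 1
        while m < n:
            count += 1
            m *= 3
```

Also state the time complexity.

Space complexity: O(1).
Only a constant amount of auxiliary storage is used; nothing grows with n.
Time complexity: O(n^2 log n).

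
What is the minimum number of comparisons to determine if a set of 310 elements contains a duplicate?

Determining if 310 elements are all distinct requires Omega(n log n) comparisons in the comparison model. This follows from the element distinctness lower bound.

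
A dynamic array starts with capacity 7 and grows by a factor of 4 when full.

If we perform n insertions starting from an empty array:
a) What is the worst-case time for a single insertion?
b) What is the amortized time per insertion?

(a) Worst-case single insertion: O(n) -- when the array is full at capacity c, the resize copies all c elements, and c can be Theta(n).
(b) Resizes happen at sizes 7, 28, 112, ... Total copy cost for n insertions: 7 + 28 + ... = O(n) (geometric series with ratio 1/4). Amortized cost per insertion: O(n)/n = O(1).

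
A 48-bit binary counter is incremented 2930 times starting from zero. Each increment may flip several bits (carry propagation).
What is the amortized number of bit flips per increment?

Bit i flips on every 2^i-th increment, so over 2930 increments bit i flips floor(2930/2^i) times. Summing over i: total flips < 2 * 2930. Amortized: < 2 = O(1) per increment.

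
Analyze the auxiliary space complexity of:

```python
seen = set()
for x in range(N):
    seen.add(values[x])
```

Space complexity: O(n).
Auxiliary storage grows linearly with the input size n in the worst case.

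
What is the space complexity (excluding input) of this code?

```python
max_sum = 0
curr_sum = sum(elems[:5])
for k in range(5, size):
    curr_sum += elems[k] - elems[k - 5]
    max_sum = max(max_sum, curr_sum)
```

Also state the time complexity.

Space complexity: O(1).
Only a constant amount of auxiliary storage is used; nothing grows with n.
Time complexity: O(n).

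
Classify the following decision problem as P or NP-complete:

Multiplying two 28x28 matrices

This problem is in P: the schoolbook algorithm runs in O(n^3).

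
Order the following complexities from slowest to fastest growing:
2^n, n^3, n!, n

Ordered by growth rate: n < n^3 < 2^n < n!.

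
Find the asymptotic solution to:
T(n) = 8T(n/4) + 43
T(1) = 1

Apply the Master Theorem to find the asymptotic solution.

a=8, b=4, f(n)=43. log_4(8) = 1.5. Case 1 of Master Theorem: T(n) = O(n^1.5).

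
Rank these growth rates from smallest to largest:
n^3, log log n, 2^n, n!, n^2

Ordered by growth rate: log log n < n^2 < n^3 < 2^n < n!.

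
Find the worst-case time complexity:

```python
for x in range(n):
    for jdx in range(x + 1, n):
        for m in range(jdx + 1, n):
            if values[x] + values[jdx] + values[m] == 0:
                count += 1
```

Time complexity: O(n^3).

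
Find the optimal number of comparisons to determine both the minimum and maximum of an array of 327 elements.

Naive approach: 652 comparisons (326 for max + 326 for min).
Optimal: Compare elements in pairs first (floor(n/2) = 163 comparisons), then find max among winners and min among losers (163 comparisons each).
Total: ceil(3n/2) - 2 = 489 comparisons. An adversary argument shows this is also a lower bound.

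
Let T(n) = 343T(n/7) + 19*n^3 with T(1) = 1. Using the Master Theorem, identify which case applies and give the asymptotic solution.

a=343, b=7, f(n)=19*n^3.
log_7(343) = 3, so n^(log_b(a)) = n^3.
f(n) = Theta(n^3), so Case 2 applies.
T(n) = Theta(n^3 log n).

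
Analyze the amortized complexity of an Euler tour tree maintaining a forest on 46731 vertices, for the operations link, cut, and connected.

An Euler tour tree stores each tree's Euler tour as a balanced BST keyed by tour position. On 46731 vertices: link concatenates two tours via O(1) splits/joins of size <= 2*46731 (O(log n)); cut splits the tour at the two occurrences of the edge (O(log n)); connected compares BST roots (O(log n) to find the root). All O(log n) amortized.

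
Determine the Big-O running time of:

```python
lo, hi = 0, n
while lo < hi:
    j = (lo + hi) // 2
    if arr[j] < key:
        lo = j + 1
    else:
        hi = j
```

Time complexity: O(log n).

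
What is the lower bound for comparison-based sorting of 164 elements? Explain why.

A comparison-based sorting algorithm corresponds to a decision tree. With 164! possible permutations, the tree has 164! leaves. The height is at least log_2(164!) = Omega(n log n) by Stirling's approximation.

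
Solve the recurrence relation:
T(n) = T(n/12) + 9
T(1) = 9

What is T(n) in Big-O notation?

Each step divides n by 12 and adds 9. After log_12(n) steps, T(n) = O(log n).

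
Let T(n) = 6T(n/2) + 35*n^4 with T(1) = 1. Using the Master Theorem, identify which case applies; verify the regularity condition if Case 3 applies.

a=6, b=2, f(n)=35*n^4.
log_2(6) = 2.585 < 4.
f(n) = Omega(n^(2.585+epsilon)) for some epsilon > 0, so Case 3 is the candidate.
Regularity: a*f(n/b) = 6*35*(n/2)^4 = (6/16)*35*n^4 <= c*f(n) with c = 6/16 < 1. Satisfied.
Case 3: T(n) = Theta(n^4).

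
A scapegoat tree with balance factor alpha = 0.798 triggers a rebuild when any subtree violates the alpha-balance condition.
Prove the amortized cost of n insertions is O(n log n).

Define potential Phi = c * sum of |size(left(v)) - size(right(v))| over all nodes. An insertion at depth d costs O(d) = O(log n) and increases Phi by O(log n). When a rebuild of subtree of size s occurs, it costs O(s) but reduces Phi by Omega(s). With alpha = 0.798, between rebuilds Omega(s) insertions must occur. Amortized cost per insertion: O(log n).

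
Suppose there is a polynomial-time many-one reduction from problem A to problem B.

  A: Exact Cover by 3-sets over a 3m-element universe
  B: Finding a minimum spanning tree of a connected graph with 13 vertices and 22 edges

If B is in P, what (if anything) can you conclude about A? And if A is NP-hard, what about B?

A poly-time reduction A <=_p B means any A-instance can be transformed to a B-instance in poly time.
If B is in P: compose the reduction with B's poly-time algorithm to solve A in poly time, so A is in P.
If A is NP-hard: every NP problem reduces to A, which reduces to B; composing reductions, every NP problem reduces to B, so B is NP-hard.
(Here in fact A is NP-complete and B is in P, so no such reduction is known -- its existence would imply P = NP; the analysis concerns only what the assumed reduction would or would not let you conclude.)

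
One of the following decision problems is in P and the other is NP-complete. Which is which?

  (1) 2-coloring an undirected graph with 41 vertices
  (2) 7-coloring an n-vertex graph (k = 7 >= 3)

(1) is P: 2-coloring is bipartiteness testing via BFS, O(V+E).
(2) is NP-complete: graph k-coloring for k>=3 is NP-complete by reduction from 3-SAT.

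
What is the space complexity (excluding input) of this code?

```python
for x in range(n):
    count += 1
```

Space complexity: O(1).
Only a constant amount of auxiliary storage is used; nothing grows with n.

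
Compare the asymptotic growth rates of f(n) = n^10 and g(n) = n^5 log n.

f(n) = n^10 grows faster: n^10 / (n^5 log n) = n^5/log n -> infinity.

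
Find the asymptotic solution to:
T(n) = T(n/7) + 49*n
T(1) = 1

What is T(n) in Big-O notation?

Geometric series: 49*n*(1 + 1/7 + 1/7^2 + ...) = O(n). T(n) = O(n).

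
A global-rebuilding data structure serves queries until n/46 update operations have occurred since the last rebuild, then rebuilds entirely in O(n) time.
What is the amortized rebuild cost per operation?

The O(n) rebuild is triggered by n/46 operations, so each contributes O(n)/(n/46) = O(46) = O(1) to the rebuild cost.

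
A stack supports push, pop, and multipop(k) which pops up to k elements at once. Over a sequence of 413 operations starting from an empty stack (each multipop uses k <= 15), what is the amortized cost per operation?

Each element is pushed exactly once and popped at most once (whether by pop or as part of a multipop). So the total number of individual pops over the whole sequence is at most the number of pushes, which is at most 413. Total work <= 2 * 413, hence O(1) amortized per operation.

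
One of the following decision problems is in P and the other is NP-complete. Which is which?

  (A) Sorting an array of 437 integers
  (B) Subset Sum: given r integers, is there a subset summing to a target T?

(A) is P: merge sort runs in O(n log n).
(B) is NP-complete: one of Karp's 21 NP-complete problems.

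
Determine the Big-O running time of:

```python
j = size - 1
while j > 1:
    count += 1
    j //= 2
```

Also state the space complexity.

Time complexity: O(log n).
Space complexity: O(1).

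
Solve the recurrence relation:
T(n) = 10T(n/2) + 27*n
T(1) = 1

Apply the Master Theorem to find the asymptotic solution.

a=10, b=2, f(n)=27*n. log_2(10) = 3.322. Case 1 of Master Theorem: T(n) = O(n^3.322).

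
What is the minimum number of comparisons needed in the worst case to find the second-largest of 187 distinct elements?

Lower bound: finding the max needs 187-1 comparisons. By the adversary weight-doubling argument, the max must personally win >= ceil(log_2(187)) = 8 comparisons; the 2nd-largest is among those 8 losers, needing 8-1 more comparisons. Total >= 187-1 + 8-1 = 193. A balanced knockout tournament achieves this.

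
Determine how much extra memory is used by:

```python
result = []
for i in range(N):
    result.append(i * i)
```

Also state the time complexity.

Space complexity: O(n).
Auxiliary storage grows linearly with the input size n in the worst case.
Time complexity: O(n).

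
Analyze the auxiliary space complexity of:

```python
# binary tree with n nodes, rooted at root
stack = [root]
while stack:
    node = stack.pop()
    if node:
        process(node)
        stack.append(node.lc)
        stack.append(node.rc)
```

Space complexity: O(n).
Auxiliary storage grows linearly with the input size n in the worst case.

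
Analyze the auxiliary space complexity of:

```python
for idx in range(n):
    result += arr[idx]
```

Space complexity: O(1).
Only a constant amount of auxiliary storage is used; nothing grows with n.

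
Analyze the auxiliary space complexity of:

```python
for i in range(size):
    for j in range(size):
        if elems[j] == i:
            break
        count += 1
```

Space complexity: O(1).
Only a constant amount of auxiliary storage is used; nothing grows with n.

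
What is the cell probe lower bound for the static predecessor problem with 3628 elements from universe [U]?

The Patrascu-Thorup lower bound shows any data structure on n = 3628 elements using O(n * polylog(n)) space requires Omega(log log U) query time. van Emde Boas trees achieve O(log log U) with O(U) space.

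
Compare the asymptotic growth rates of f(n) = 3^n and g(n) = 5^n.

g(n) = 5^n grows faster: (5/3)^n -> infinity since 5/3 > 1.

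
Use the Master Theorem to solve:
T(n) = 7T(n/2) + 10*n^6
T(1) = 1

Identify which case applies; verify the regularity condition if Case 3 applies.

a=7, b=2, f(n)=10*n^6.
log_2(7) = 2.807 < 6.
f(n) = Omega(n^(2.807+epsilon)) for some epsilon > 0, so Case 3 is the candidate.
Regularity: a*f(n/b) = 7*10*(n/2)^6 = (7/64)*10*n^6 <= c*f(n) with c = 7/64 < 1. Satisfied.
Case 3: T(n) = Theta(n^6).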